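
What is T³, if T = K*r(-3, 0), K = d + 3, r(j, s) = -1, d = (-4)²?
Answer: -6859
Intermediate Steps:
d = 16
K = 19 (K = 16 + 3 = 19)
T = -19 (T = 19*(-1) = -19)
T³ = (-19)³ = -6859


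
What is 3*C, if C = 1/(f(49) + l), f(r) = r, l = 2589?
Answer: 3/2638 ≈ 0.0011372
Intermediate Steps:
C = 1/2638 (C = 1/(49 + 2589) = 1/2638 ≈ 0.00037907)
3*C = 3*(1/2638) = 3/2638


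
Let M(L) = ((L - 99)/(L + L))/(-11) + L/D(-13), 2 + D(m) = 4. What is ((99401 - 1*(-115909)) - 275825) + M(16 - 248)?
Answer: -309460955/5104 ≈ -60631.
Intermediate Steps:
D(m) = 2 (D(m) = -2 + 4 = 2)
M(L) = L/2 - (-99 + L)/(22*L) (M(L) = ((L - 99)/(L + L))/(-11) + L/2 = ((-99 + L)/((2*L)))*(-1/11) + L*(1/2) = ((-99 + L)*(1/(2*L)))*(-1/11) + L/2 = ((-99 + L)/(2*L))*(-1/11) + L/2 = -(-99 + L)/(22*L) + L/2 = L/2 - (-99 + L)/(22*L))
((99401 - 1*(-115909)) - 275825) + M(16 - 248) = ((99401 - 1*(-115909)) - 275825) + (99 + (16 - 248)*(-1 + 11*(16 - 248)))/(22*(16 - 248)) = ((99401 + 115909) - 275825) + (1/22)*(99 - 232*(-1 + 11*(-232)))/(-232) = (215310 - 275825) + (1/22)*(-1/232)*(99 - 232*(-1 - 2552)) = -60515 + (1/22)*(-1/232)*(99 - 232*(-2553)) = -60515 + (1/22)*(-1/232)*(99 + 592296) = -60515 + (1/22)*(-1/232)*592395 = -60515 - 592395/5104 = -309460955/5104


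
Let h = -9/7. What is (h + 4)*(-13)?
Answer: -247/7 ≈ -35.286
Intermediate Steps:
h = -9/7 (h = -9*⅐ = -9/7 ≈ -1.2857)
(h + 4)*(-13) = (-9/7 + 4)*(-13) = (19/7)*(-13) = -247/7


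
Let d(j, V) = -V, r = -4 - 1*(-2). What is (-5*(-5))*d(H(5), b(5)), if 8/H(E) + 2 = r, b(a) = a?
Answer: -125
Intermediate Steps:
r = -2 (r = -4 + 2 = -2)
H(E) = -2 (H(E) = 8/(-2 - 2) = 8/(-4) = 8*(-¼) = -2)
(-5*(-5))*d(H(5), b(5)) = (-5*(-5))*(-1*5) = 25*(-5) = -125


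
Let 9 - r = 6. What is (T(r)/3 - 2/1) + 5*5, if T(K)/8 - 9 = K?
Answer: 55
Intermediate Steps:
r = 3 (r = 9 - 1*6 = 9 - 6 = 3)
T(K) = 72 + 8*K
(T(r)/3 - 2/1) + 5*5 = ((72 + 8*3)/3 - 2/1) + 5*5 = ((72 + 24)*(⅓) - 2*1) + 25 = (96*(⅓) - 2) + 25 = (32 - 2) + 25 = 30 + 25 = 55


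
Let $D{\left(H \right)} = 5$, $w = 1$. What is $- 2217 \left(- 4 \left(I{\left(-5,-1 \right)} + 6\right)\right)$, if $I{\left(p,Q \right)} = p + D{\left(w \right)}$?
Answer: $53208$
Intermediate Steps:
$I{\left(p,Q \right)} = 5 + p$ ($I{\left(p,Q \right)} = p + 5 = 5 + p$)
$- 2217 \left(- 4 \left(I{\left(-5,-1 \right)} + 6\right)\right) = - 2217 \left(- 4 \left(\left(5 - 5\right) + 6\right)\right) = - 2217 \left(- 4 \left(0 + 6\right)\right) = - 2217 \left(\left(-4\right) 6\right) = \left(-2217\right) \left(-24\right) = 53208$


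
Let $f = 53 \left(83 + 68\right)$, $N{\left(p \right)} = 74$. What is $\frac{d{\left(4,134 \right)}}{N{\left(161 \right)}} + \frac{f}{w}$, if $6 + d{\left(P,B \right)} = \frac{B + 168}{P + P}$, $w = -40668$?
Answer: $\frac{698987}{3009432} \approx 0.23227$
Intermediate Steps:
$f = 8003$ ($f = 53 \cdot 151 = 8003$)
$d{\left(P,B \right)} = -6 + \frac{168 + B}{2 P}$ ($d{\left(P,B \right)} = -6 + \frac{B + 168}{P + P} = -6 + \frac{168 + B}{2 P}$)
$\frac{d{\left(4,134 \right)}}{N{\left(161 \right)}} + \frac{f}{w} = \frac{\frac{1}{2} \cdot \frac{1}{4} \left(168 + 134 - 48\right)}{74} + \frac{8003}{-40668} = \frac{1}{2} \cdot \frac{1}{4} \left(168 + 134 - 48\right) \frac{1}{74} + 8003 \left(- \frac{1}{40668}\right) = \frac{1}{2} \cdot \frac{1}{4} \cdot 254 \cdot \frac{1}{74} - \frac{8003}{40668} = \frac{127}{4} \cdot \frac{1}{74} - \frac{8003}{40668} = \frac{127}{296} - \frac{8003}{40668} = \frac{698987}{3009432}$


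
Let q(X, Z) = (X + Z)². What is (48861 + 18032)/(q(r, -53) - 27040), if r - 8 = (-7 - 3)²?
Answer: -66893/24015 ≈ -2.7855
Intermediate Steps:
r = 108 (r = 8 + (-7 - 3)² = 8 + (-10)² = 8 + 100 = 108)
(48861 + 18032)/(q(r, -53) - 27040) = (48861 + 18032)/((108 - 53)² - 27040) = 66893/(55² - 27040) = 66893/(3025 - 27040) = 66893/(-24015) = 66893*(-1/24015) = -66893/24015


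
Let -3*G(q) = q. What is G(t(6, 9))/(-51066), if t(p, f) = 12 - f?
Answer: 1/51066 ≈ 1.9583e-5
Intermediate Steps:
G(q) = -q/3
G(t(6, 9))/(-51066) = -(12 - 1*9)/3/(-51066) = -(12 - 9)/3*(-1/51066) = -⅓*3*(-1/51066) = -1*(-1/51066) = 1/51066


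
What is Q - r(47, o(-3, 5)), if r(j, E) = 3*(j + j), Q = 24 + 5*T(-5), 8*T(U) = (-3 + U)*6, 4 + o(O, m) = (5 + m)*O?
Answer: -288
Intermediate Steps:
o(O, m) = -4 + O*(5 + m) (o(O, m) = -4 + (5 + m)*O = -4 + O*(5 + m))
T(U) = -9/4 + 3*U/4 (T(U) = ((-3 + U)*6)/8 = (-18 + 6*U)/8 = -9/4 + 3*U/4)
Q = -6 (Q = 24 + 5*(-9/4 + (¾)*(-5)) = 24 + 5*(-9/4 - 15/4) = 24 + 5*(-6) = 24 - 30 = -6)
r(j, E) = 6*j (r(j, E) = 3*(2*j) = 6*j)
Q - r(47, o(-3, 5)) = -6 - 6*47 = -6 - 1*282 = -6 - 282 = -288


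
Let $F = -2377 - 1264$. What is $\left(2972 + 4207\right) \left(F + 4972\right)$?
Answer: $9555249$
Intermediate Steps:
$F = -3641$ ($F = -2377 - 1264 = -3641$)
$\left(2972 + 4207\right) \left(F + 4972\right) = \left(2972 + 4207\right) \left(-3641 + 4972\right) = 7179 \cdot 1331 = 9555249$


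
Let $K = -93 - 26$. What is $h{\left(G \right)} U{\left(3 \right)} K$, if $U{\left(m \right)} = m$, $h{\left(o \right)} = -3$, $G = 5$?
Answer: $1071$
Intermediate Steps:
$K = -119$
$h{\left(G \right)} U{\left(3 \right)} K = \left(-3\right) 3 \left(-119\right) = \left(-9\right) \left(-119\right) = 1071$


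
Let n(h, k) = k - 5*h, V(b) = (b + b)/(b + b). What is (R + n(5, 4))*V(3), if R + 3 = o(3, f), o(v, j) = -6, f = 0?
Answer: -30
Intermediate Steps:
V(b) = 1 (V(b) = (2*b)/((2*b)) = (2*b)*(1/(2*b)) = 1)
R = -9 (R = -3 - 6 = -9)
(R + n(5, 4))*V(3) = (-9 + (4 - 5*5))*1 = (-9 + (4 - 25))*1 = (-9 - 21)*1 = -30*1 = -30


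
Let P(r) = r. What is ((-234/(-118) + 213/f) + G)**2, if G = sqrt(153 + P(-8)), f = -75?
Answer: 317063321/2175625 - 2528*sqrt(145)/1475 ≈ 125.10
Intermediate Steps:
G = sqrt(145) (G = sqrt(153 - 8) = sqrt(145) ≈ 12.042)
((-234/(-118) + 213/f) + G)**2 = ((-234/(-118) + 213/(-75)) + sqrt(145))**2 = ((-234*(-1/118) + 213*(-1/75)) + sqrt(145))**2 = ((117/59 - 71/25) + sqrt(145))**2 = (-1264/1475 + sqrt(145))**2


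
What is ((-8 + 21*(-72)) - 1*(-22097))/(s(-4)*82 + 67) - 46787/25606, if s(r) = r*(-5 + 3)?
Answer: 2785693/104594 ≈ 26.633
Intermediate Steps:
s(r) = -2*r (s(r) = r*(-2) = -2*r)
((-8 + 21*(-72)) - 1*(-22097))/(s(-4)*82 + 67) - 46787/25606 = ((-8 + 21*(-72)) - 1*(-22097))/(-2*(-4)*82 + 67) - 46787/25606 = ((-8 - 1512) + 22097)/(8*82 + 67) - 46787*1/25606 = (-1520 + 22097)/(656 + 67) - 793/434 = 20577/723 - 793/434 = 20577*(1/723) - 793/434 = 6859/241 - 793/434 = 2785693/104594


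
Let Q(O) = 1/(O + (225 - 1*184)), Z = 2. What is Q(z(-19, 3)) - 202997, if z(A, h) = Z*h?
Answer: -9540858/47 ≈ -2.0300e+5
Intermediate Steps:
z(A, h) = 2*h
Q(O) = 1/(41 + O) (Q(O) = 1/(O + (225 - 184)) = 1/(O + 41) = 1/(41 + O))
Q(z(-19, 3)) - 202997 = 1/(41 + 2*3) - 202997 = 1/(41 + 6) - 202997 = 1/47 - 202997 = -9540858/47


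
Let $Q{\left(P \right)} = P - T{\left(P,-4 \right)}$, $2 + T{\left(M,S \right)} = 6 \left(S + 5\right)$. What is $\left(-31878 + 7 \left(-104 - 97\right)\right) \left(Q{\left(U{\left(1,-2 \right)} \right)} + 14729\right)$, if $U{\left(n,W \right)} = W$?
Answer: $-490055055$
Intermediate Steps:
$T{\left(M,S \right)} = 28 + 6 S$ ($T{\left(M,S \right)} = -2 + 6 \left(S + 5\right) = -2 + 6 \left(5 + S\right) = -2 + \left(30 + 6 S\right) = 28 + 6 S$)
$Q{\left(P \right)} = -4 + P$ ($Q{\left(P \right)} = P - \left(28 + 6 \left(-4\right)\right) = P - \left(28 - 24\right) = P - 4 = -4 + P$)
$\left(-31878 + 7 \left(-104 - 97\right)\right) \left(Q{\left(U{\left(1,-2 \right)} \right)} + 14729\right) = \left(-31878 + 7 \left(-104 - 97\right)\right) \left(\left(-4 - 2\right) + 14729\right) = \left(-31878 + 7 \left(-201\right)\right) \left(-6 + 14729\right) = \left(-31878 - 1407\right) 14723 = \left(-33285\right) 14723 = -490055055$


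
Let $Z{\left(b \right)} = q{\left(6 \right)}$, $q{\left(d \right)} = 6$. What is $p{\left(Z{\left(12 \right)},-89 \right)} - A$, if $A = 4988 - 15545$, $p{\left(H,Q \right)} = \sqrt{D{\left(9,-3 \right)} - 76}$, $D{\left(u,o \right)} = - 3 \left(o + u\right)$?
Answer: $10557 + i \sqrt{94} \approx 10557.0 + 9.6954 i$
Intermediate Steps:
$Z{\left(b \right)} = 6$
$D{\left(u,o \right)} = - 3 o - 3 u$
$p{\left(H,Q \right)} = i \sqrt{94}$ ($p{\left(H,Q \right)} = \sqrt{\left(\left(-3\right) \left(-3\right) - 27\right) - 76} = \sqrt{\left(9 - 27\right) - 76} = \sqrt{-18 - 76} = \sqrt{-94} = i \sqrt{94}$)
$A = -10557$
$p{\left(Z{\left(12 \right)},-89 \right)} - A = i \sqrt{94} - -10557 = i \sqrt{94} + 10557 = 10557 + i \sqrt{94}$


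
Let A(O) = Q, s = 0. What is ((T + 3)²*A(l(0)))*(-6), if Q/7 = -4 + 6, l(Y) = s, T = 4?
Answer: -4116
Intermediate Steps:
l(Y) = 0
Q = 14 (Q = 7*(-4 + 6) = 7*2 = 14)
A(O) = 14
((T + 3)²*A(l(0)))*(-6) = ((4 + 3)²*14)*(-6) = (7²*14)*(-6) = (49*14)*(-6) = 686*(-6) = -4116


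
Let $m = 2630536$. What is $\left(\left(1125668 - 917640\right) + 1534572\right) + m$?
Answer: $4373136$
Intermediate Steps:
$\left(\left(1125668 - 917640\right) + 1534572\right) + m = \left(\left(1125668 - 917640\right) + 1534572\right) + 2630536 = \left(208028 + 1534572\right) + 2630536 = 1742600 + 2630536 = 4373136$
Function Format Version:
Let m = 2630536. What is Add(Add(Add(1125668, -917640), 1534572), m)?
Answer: 4373136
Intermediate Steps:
Add(Add(Add(1125668, -917640), 1534572), m) = Add(Add(Add(1125668, -917640), 1534572), 2630536) = Add(Add(208028, 1534572), 2630536) = Add(1742600, 2630536) = 4373136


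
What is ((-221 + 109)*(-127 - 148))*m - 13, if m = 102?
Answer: 3141587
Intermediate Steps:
((-221 + 109)*(-127 - 148))*m - 13 = ((-221 + 109)*(-127 - 148))*102 - 13 = -112*(-275)*102 - 13 = 30800*102 - 13 = 3141600 - 13 = 3141587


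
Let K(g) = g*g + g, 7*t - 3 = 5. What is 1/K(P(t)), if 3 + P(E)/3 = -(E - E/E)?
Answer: 49/3894 ≈ 0.012583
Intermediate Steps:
t = 8/7 (t = 3/7 + (⅐)*5 = 3/7 + 5/7 = 8/7 ≈ 1.1429)
P(E) = -6 - 3*E (P(E) = -9 + 3*(-(E - E/E)) = -9 + 3*(-(E - 1*1)) = -9 + 3*(-(E - 1)) = -9 + 3*(-(-1 + E)) = -9 + 3*(1 - E) = -9 + (3 - 3*E) = -6 - 3*E)
K(g) = g + g² (K(g) = g² + g = g + g²)
1/K(P(t)) = 1/((-6 - 3*8/7)*(1 + (-6 - 3*8/7))) = 1/((-6 - 24/7)*(1 + (-6 - 24/7))) = 1/(-66*(1 - 66/7)/7) = 1/(-66/7*(-59/7)) = 1/(3894/49) = 49/3894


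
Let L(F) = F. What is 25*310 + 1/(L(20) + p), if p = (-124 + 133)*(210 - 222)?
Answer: 681999/88 ≈ 7750.0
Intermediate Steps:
p = -108 (p = 9*(-12) = -108)
25*310 + 1/(L(20) + p) = 25*310 + 1/(20 - 108) = 7750 + 1/(-88) = 7750 - 1/88 = 681999/88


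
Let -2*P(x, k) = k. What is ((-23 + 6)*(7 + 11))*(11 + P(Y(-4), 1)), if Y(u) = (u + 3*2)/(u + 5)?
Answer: -3213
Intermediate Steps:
Y(u) = (6 + u)/(5 + u) (Y(u) = (u + 6)/(5 + u) = (6 + u)/(5 + u))
P(x, k) = -k/2
((-23 + 6)*(7 + 11))*(11 + P(Y(-4), 1)) = ((-23 + 6)*(7 + 11))*(11 - 1/2*1) = (-17*18)*(11 - 1/2) = -306*21/2 = -3213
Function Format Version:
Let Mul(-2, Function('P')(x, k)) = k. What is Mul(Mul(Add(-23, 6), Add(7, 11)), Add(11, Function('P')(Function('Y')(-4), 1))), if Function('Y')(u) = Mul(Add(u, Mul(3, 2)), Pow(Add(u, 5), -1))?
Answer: -3213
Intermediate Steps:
Function('Y')(u) = Mul(Pow(Add(5, u), -1), Add(6, u)) (Function('Y')(u) = Mul(Add(u, 6), Pow(Add(5, u), -1)) = Mul(Add(6, u), Pow(Add(5, u), -1)) = Mul(Pow(Add(5, u), -1), Add(6, u)))
Function('P')(x, k) = Mul(Rational(-1, 2), k)
Mul(Mul(Add(-23, 6), Add(7, 11)), Add(11, Function('P')(Function('Y')(-4), 1))) = Mul(Mul(Add(-23, 6), Add(7, 11)), Add(11, Mul(Rational(-1, 2), 1))) = Mul(Mul(-17, 18), Add(11, Rational(-1, 2))) = Mul(-306, Rational(21, 2)) = -3213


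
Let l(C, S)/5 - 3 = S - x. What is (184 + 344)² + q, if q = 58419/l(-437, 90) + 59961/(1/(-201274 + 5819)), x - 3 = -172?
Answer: -15352411938591/1310 ≈ -1.1719e+10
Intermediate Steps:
x = -169 (x = 3 - 172 = -169)
l(C, S) = 860 + 5*S (l(C, S) = 15 + 5*(S - 1*(-169)) = 15 + 5*(S + 169) = 15 + 5*(169 + S) = 15 + (845 + 5*S) = 860 + 5*S)
q = -15352777145631/1310 (q = 58419/(860 + 5*90) + 59961/(1/(-201274 + 5819)) = 58419/(860 + 450) + 59961/(1/(-195455)) = 58419/1310 + 59961/(-1/195455) = 58419*(1/1310) + 59961*(-195455) = 58419/1310 - 11719677255 = -15352777145631/1310 ≈ -1.1720e+10)
(184 + 344)² + q = (184 + 344)² - 15352777145631/1310 = 528² - 15352777145631/1310 = 278784 - 15352777145631/1310 = -15352411938591/1310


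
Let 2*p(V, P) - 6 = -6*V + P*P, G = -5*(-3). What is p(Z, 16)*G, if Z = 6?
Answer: 1695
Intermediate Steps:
G = 15
p(V, P) = 3 + P**2/2 - 3*V (p(V, P) = 3 + (-6*V + P*P)/2 = 3 + (-6*V + P**2)/2 = 3 + (P**2 - 6*V)/2 = 3 + (P**2/2 - 3*V) = 3 + P**2/2 - 3*V)
p(Z, 16)*G = (3 + (1/2)*16**2 - 3*6)*15 = (3 + (1/2)*256 - 18)*15 = (3 + 128 - 18)*15 = 113*15 = 1695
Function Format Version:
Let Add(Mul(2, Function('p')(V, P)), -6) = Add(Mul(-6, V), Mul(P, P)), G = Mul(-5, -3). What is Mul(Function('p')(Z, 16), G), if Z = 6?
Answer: 1695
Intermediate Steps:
G = 15
Function('p')(V, P) = Add(3, Mul(Rational(1, 2), Pow(P, 2)), Mul(-3, V)) (Function('p')(V, P) = Add(3, Mul(Rational(1, 2), Add(Mul(-6, V), Mul(P, P)))) = Add(3, Mul(Rational(1, 2), Add(Mul(-6, V), Pow(P, 2)))) = Add(3, Mul(Rational(1, 2), Add(Pow(P, 2), Mul(-6, V)))) = Add(3, Add(Mul(Rational(1, 2), Pow(P, 2)), Mul(-3, V))) = Add(3, Mul(Rational(1, 2), Pow(P, 2)), Mul(-3, V)))
Mul(Function('p')(Z, 16), G) = Mul(Add(3, Mul(Rational(1, 2), Pow(16, 2)), Mul(-3, 6)), 15) = Mul(Add(3, Mul(Rational(1, 2), 256), -18), 15) = Mul(Add(3, 128, -18), 15) = Mul(113, 15) = 1695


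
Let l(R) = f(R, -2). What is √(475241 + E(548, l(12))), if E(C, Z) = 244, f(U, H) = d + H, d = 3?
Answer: √475485 ≈ 689.55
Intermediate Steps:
f(U, H) = 3 + H
l(R) = 1 (l(R) = 3 - 2 = 1)
√(475241 + E(548, l(12))) = √(475241 + 244) = √475485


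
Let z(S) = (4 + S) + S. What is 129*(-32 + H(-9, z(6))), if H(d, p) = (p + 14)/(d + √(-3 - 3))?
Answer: -131322/29 - 1290*I*√6/29 ≈ -4528.3 - 108.96*I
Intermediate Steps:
z(S) = 4 + 2*S
H(d, p) = (14 + p)/(d + I*√6) (H(d, p) = (14 + p)/(d + √(-6)) = (14 + p)/(d + I*√6))
129*(-32 + H(-9, z(6))) = 129*(-32 + (14 + (4 + 2*6))/(-9 + I*√6)) = 129*(-32 + (14 + (4 + 12))/(-9 + I*√6)) = 129*(-32 + (14 + 16)/(-9 + I*√6)) = 129*(-32 + 30/(-9 + I*√6)) = -4128 + 3870/(-9 + I*√6)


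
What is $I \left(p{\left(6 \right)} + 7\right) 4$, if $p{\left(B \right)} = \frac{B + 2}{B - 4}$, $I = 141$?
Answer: $6204$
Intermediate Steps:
$p{\left(B \right)} = \frac{2 + B}{-4 + B}$
$I \left(p{\left(6 \right)} + 7\right) 4 = 141 \left(\frac{2 + 6}{-4 + 6} + 7\right) 4 = 141 \left(\frac{1}{2} \cdot 8 + 7\right) 4 = 141 \left(4 + 7\right) 4 = 141 \cdot 11 \cdot 4 = 141 \cdot 44 = 6204$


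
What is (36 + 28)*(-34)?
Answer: -2176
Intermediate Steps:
(36 + 28)*(-34) = 64*(-34) = -2176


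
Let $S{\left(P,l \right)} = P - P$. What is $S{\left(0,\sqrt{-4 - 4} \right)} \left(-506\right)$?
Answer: $0$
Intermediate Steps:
$S{\left(P,l \right)} = 0$
$S{\left(0,\sqrt{-4 - 4} \right)} \left(-506\right) = 0 \left(-506\right) = 0$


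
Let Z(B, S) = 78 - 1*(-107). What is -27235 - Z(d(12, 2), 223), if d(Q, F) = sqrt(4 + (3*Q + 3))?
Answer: -27420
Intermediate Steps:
d(Q, F) = sqrt(7 + 3*Q) (d(Q, F) = sqrt(4 + (3 + 3*Q)) = sqrt(7 + 3*Q))
Z(B, S) = 185 (Z(B, S) = 78 + 107 = 185)
-27235 - Z(d(12, 2), 223) = -27235 - 1*185 = -27235 - 185 = -27420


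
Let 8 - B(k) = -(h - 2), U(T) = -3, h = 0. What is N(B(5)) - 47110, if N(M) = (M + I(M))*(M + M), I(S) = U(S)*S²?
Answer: -48334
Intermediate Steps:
I(S) = -3*S²
B(k) = 6 (B(k) = 8 - (-1)*(0 - 2) = 8 - (-1)*(-2) = 8 - 1*2 = 8 - 2 = 6)
N(M) = 2*M*(M - 3*M²) (N(M) = (M - 3*M²)*(M + M) = (M - 3*M²)*(2*M) = 2*M*(M - 3*M²))
N(B(5)) - 47110 = 6²*(2 - 6*6) - 47110 = 36*(2 - 36) - 47110 = 36*(-34) - 47110 = -1224 - 47110 = -48334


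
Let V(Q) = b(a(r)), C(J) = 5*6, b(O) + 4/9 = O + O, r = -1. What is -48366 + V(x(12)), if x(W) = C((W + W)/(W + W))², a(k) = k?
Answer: -435316/9 ≈ -48368.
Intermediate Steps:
b(O) = -4/9 + 2*O (b(O) = -4/9 + (O + O) = -4/9 + 2*O)
C(J) = 30
x(W) = 900 (x(W) = 30² = 900)
V(Q) = -22/9 (V(Q) = -4/9 + 2*(-1) = -4/9 - 2 = -22/9)
-48366 + V(x(12)) = -48366 - 22/9 = -435316/9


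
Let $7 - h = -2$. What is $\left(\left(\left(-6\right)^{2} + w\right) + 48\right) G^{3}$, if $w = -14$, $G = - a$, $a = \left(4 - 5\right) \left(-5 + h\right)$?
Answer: $4480$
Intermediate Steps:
$h = 9$ ($h = 7 - -2 = 7 + 2 = 9$)
$a = -4$ ($a = \left(4 - 5\right) \left(-5 + 9\right) = \left(-1\right) 4 = -4$)
$G = 4$ ($G = \left(-1\right) \left(-4\right) = 4$)
$\left(\left(\left(-6\right)^{2} + w\right) + 48\right) G^{3} = \left(\left(\left(-6\right)^{2} - 14\right) + 48\right) 4^{3} = \left(\left(36 - 14\right) + 48\right) 64 = \left(22 + 48\right) 64 = 70 \cdot 64 = 4480$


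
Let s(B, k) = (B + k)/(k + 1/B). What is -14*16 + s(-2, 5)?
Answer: -670/3 ≈ -223.33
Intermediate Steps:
s(B, k) = (B + k)/(k + 1/B)
-14*16 + s(-2, 5) = -14*16 - 2*(-2 + 5)/(1 - 2*5) = -224 - 2*3/(1 - 10) = -224 - 2*3/(-9) = -224 - 2*(-⅑)*3 = -224 + ⅔ = -670/3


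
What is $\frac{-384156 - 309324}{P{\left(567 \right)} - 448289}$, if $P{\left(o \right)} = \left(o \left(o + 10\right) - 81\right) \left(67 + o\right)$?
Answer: $- \frac{693480}{206919163} \approx -0.0033515$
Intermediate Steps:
$P{\left(o \right)} = \left(-81 + o \left(10 + o\right)\right) \left(67 + o\right)$ ($P{\left(o \right)} = \left(o \left(10 + o\right) - 81\right) \left(67 + o\right) = \left(-81 + o \left(10 + o\right)\right) \left(67 + o\right)$)
$\frac{-384156 - 309324}{P{\left(567 \right)} - 448289} = \frac{-384156 - 309324}{\left(-5427 + 567^{3} + 77 \cdot 567^{2} + 589 \cdot 567\right) - 448289} = - \frac{693480}{\left(-5427 + 182284263 + 77 \cdot 321489 + 333963\right) - 448289} = - \frac{693480}{\left(-5427 + 182284263 + 24754653 + 333963\right) - 448289} = - \frac{693480}{207367452 - 448289} = - \frac{693480}{206919163}$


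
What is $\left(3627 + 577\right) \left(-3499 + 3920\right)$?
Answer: $1769884$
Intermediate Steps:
$\left(3627 + 577\right) \left(-3499 + 3920\right) = 4204 \cdot 421 = 1769884$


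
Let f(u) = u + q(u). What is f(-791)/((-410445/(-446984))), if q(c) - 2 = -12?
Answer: -39781576/45605 ≈ -872.31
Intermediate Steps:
q(c) = -10 (q(c) = 2 - 12 = -10)
f(u) = -10 + u (f(u) = u - 10 = -10 + u)
f(-791)/((-410445/(-446984))) = (-10 - 791)/((-410445/(-446984))) = -801/((-410445*(-1/446984))) = -801/410445/446984 = -801*446984/410445 = -39781576/45605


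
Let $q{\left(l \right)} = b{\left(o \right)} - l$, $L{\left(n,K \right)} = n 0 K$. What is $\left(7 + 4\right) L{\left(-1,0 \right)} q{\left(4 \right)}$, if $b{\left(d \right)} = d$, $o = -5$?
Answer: $0$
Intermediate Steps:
$L{\left(n,K \right)} = 0$ ($L{\left(n,K \right)} = 0 K = 0$)
$q{\left(l \right)} = -5 - l$
$\left(7 + 4\right) L{\left(-1,0 \right)} q{\left(4 \right)} = \left(7 + 4\right) 0 \left(-5 - 4\right) = 11 \cdot 0 \left(-5 - 4\right) = 0 \left(-9\right) = 0$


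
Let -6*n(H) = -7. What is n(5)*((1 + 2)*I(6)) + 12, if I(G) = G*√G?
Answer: 12 + 21*√6 ≈ 63.439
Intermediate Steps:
I(G) = G^(3/2)
n(H) = 7/6 (n(H) = -⅙*(-7) = 7/6)
n(5)*((1 + 2)*I(6)) + 12 = 7*((1 + 2)*6^(3/2))/6 + 12 = 7*(3*(6*√6))/6 + 12 = 7*(18*√6)/6 + 12 = 21*√6 + 12 = 12 + 21*√6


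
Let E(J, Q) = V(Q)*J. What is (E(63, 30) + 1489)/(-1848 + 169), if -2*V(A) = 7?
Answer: -2537/3358 ≈ -0.75551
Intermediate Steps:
V(A) = -7/2 (V(A) = -½*7 = -7/2)
E(J, Q) = -7*J/2
(E(63, 30) + 1489)/(-1848 + 169) = (-7/2*63 + 1489)/(-1848 + 169) = (-441/2 + 1489)/(-1679) = (2537/2)*(-1/1679) = -2537/3358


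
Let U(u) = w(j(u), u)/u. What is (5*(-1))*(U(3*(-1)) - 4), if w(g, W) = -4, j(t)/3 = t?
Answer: 40/3 ≈ 13.333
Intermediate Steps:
j(t) = 3*t
U(u) = -4/u
(5*(-1))*(U(3*(-1)) - 4) = (5*(-1))*(-4/(3*(-1)) - 4) = -5*(-4/(-3) - 4) = -5*(-4*(-⅓) - 4) = -5*(4/3 - 4) = -5*(-8/3) = 40/3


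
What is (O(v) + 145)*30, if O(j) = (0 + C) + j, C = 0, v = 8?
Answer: 4590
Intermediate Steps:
O(j) = j (O(j) = (0 + 0) + j = 0 + j = j)
(O(v) + 145)*30 = (8 + 145)*30 = 153*30 = 4590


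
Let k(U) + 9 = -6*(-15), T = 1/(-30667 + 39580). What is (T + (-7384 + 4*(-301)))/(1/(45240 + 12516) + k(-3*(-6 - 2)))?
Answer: -1473641317436/13899042127 ≈ -106.02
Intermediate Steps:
T = 1/8913 ≈ 0.00011220
k(U) = 81 (k(U) = -9 - 6*(-15) = -9 + 90 = 81)
(T + (-7384 + 4*(-301)))/(1/(45240 + 12516) + k(-3*(-6 - 2))) = (1/8913 + (-7384 + 4*(-301)))/(1/(45240 + 12516) + 81) = (1/8913 + (-7384 - 1204))/(1/57756 + 81) = (1/8913 - 8588)/(1/57756 + 81) = -76544843/(8913*4678237/57756) = -76544843/8913*57756/4678237 = -1473641317436/13899042127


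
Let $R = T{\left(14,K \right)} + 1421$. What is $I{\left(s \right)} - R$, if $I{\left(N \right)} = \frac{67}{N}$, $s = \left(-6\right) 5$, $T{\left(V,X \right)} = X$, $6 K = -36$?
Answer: $- \frac{42517}{30} \approx -1417.2$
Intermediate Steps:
$K = -6$ ($K = \frac{1}{6} \left(-36\right) = -6$)
$R = 1415$ ($R = -6 + 1421 = 1415$)
$s = -30$
$I{\left(s \right)} - R = \frac{67}{-30} - 1415 = 67 \left(- \frac{1}{30}\right) - 1415 = - \frac{67}{30} - 1415 = - \frac{42517}{30}$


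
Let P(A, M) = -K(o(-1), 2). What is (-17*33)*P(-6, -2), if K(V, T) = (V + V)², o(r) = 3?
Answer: 20196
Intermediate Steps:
K(V, T) = 4*V² (K(V, T) = (2*V)² = 4*V²)
P(A, M) = -36 (P(A, M) = -4*3² = -4*9 = -1*36 = -36)
(-17*33)*P(-6, -2) = -17*33*(-36) = -561*(-36) = 20196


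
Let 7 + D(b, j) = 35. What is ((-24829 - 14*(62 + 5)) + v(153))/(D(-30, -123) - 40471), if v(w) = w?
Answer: 8538/13481 ≈ 0.63334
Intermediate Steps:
D(b, j) = 28 (D(b, j) = -7 + 35 = 28)
((-24829 - 14*(62 + 5)) + v(153))/(D(-30, -123) - 40471) = ((-24829 - 14*(62 + 5)) + 153)/(28 - 40471) = ((-24829 - 14*67) + 153)/(-40443) = ((-24829 - 1*938) + 153)*(-1/40443) = ((-24829 - 938) + 153)*(-1/40443) = (-25767 + 153)*(-1/40443) = -25614*(-1/40443) = 8538/13481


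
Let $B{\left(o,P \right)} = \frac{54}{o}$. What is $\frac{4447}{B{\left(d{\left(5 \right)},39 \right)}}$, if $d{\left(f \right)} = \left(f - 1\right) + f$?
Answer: $\frac{4447}{6} \approx 741.17$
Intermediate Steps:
$d{\left(f \right)} = -1 + 2 f$ ($d{\left(f \right)} = \left(-1 + f\right) + f = -1 + 2 f$)
$\frac{4447}{B{\left(d{\left(5 \right)},39 \right)}} = \frac{4447}{54 \frac{1}{-1 + 2 \cdot 5}} = \frac{4447}{54 \frac{1}{-1 + 10}} = \frac{4447}{54 \cdot \frac{1}{9}} = \frac{4447}{6}$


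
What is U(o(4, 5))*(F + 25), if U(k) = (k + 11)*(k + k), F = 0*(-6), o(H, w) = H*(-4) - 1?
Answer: 5100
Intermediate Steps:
o(H, w) = -1 - 4*H (o(H, w) = -4*H - 1 = -1 - 4*H)
F = 0
U(k) = 2*k*(11 + k) (U(k) = (11 + k)*(2*k) = 2*k*(11 + k))
U(o(4, 5))*(F + 25) = (2*(-1 - 4*4)*(11 + (-1 - 4*4)))*(0 + 25) = (2*(-1 - 16)*(11 + (-1 - 16)))*25 = (2*(-17)*(11 - 17))*25 = (2*(-17)*(-6))*25 = 204*25 = 5100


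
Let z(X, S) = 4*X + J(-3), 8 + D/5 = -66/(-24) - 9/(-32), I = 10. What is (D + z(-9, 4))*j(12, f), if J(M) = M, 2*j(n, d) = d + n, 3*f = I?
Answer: -15663/32 ≈ -489.47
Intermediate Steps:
D = -795/32 (D = -40 + 5*(-66/(-24) - 9/(-32)) = -40 + 5*(-66*(-1/24) - 9*(-1/32)) = -40 + 5*(11/4 + 9/32) = -40 + 5*(97/32) = -40 + 485/32 = -795/32 ≈ -24.844)
f = 10/3 (f = (⅓)*10 = 10/3 ≈ 3.3333)
j(n, d) = d/2 + n/2 (j(n, d) = (d + n)/2 = d/2 + n/2)
z(X, S) = -3 + 4*X (z(X, S) = 4*X - 3 = -3 + 4*X)
(D + z(-9, 4))*j(12, f) = (-795/32 + (-3 + 4*(-9)))*((½)*(10/3) + (½)*12) = (-795/32 + (-3 - 36))*(5/3 + 6) = (-795/32 - 39)*(23/3) = -2043/32*23/3 = -15663/32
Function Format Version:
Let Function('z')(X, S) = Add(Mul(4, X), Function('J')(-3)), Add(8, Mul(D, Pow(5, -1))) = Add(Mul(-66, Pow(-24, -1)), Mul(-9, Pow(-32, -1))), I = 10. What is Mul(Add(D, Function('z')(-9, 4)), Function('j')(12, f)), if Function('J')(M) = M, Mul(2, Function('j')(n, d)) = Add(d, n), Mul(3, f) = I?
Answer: Rational(-15663, 32) ≈ -489.47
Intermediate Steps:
D = Rational(-795, 32) (D = Add(-40, Mul(5, Add(Mul(-66, Pow(-24, -1)), Mul(-9, Pow(-32, -1))))) = Add(-40, Mul(5, Add(Mul(-66, Rational(-1, 24)), Mul(-9, Rational(-1, 32))))) = Add(-40, Mul(5, Add(Rational(11, 4), Rational(9, 32)))) = Add(-40, Mul(5, Rational(97, 32))) = Add(-40, Rational(485, 32)) = Rational(-795, 32) ≈ -24.844)
f = Rational(10, 3) (f = Mul(Rational(1, 3), 10) = Rational(10, 3) ≈ 3.3333)
Function('j')(n, d) = Add(Mul(Rational(1, 2), d), Mul(Rational(1, 2), n)) (Function('j')(n, d) = Mul(Rational(1, 2), Add(d, n)) = Add(Mul(Rational(1, 2), d), Mul(Rational(1, 2), n)))
Function('z')(X, S) = Add(-3, Mul(4, X)) (Function('z')(X, S) = Add(Mul(4, X), -3) = Add(-3, Mul(4, X)))
Mul(Add(D, Function('z')(-9, 4)), Function('j')(12, f)) = Mul(Add(Rational(-795, 32), Add(-3, Mul(4, -9))), Add(Mul(Rational(1, 2), Rational(10, 3)), Mul(Rational(1, 2), 12))) = Mul(Add(Rational(-795, 32), Add(-3, -36)), Add(Rational(5, 3), 6)) = Mul(Add(Rational(-795, 32), -39), Rational(23, 3)) = Mul(Rational(-2043, 32), Rational(23, 3)) = Rational(-15663, 32)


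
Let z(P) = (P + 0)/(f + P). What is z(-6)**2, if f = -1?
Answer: 36/49 ≈ 0.73469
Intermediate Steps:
z(P) = P/(-1 + P) (z(P) = (P + 0)/(-1 + P) = P/(-1 + P))
z(-6)**2 = (-6/(-1 - 6))**2 = (-6/(-7))**2 = (-6*(-1/7))**2 = (6/7)**2 = 36/49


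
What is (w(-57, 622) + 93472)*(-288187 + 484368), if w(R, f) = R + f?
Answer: 18448272697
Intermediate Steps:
(w(-57, 622) + 93472)*(-288187 + 484368) = ((-57 + 622) + 93472)*(-288187 + 484368) = (565 + 93472)*196181 = 94037*196181 = 18448272697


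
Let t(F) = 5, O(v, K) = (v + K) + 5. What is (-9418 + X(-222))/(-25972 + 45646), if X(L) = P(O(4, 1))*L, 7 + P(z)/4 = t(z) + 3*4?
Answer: -9149/9837 ≈ -0.93006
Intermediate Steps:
O(v, K) = 5 + K + v (O(v, K) = (K + v) + 5 = 5 + K + v)
P(z) = 40 (P(z) = -28 + 4*(5 + 3*4) = -28 + 4*(5 + 12) = -28 + 4*17 = -28 + 68 = 40)
X(L) = 40*L
(-9418 + X(-222))/(-25972 + 45646) = (-9418 + 40*(-222))/(-25972 + 45646) = (-9418 - 8880)/19674 = -18298*1/19674 = -9149/9837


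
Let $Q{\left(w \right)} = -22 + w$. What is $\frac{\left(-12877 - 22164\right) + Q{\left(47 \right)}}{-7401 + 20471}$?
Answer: $- \frac{17508}{6535} \approx -2.6791$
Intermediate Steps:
$\frac{\left(-12877 - 22164\right) + Q{\left(47 \right)}}{-7401 + 20471} = \frac{\left(-12877 - 22164\right) + \left(-22 + 47\right)}{-7401 + 20471} = \frac{-35041 + 25}{13070} = \left(-35016\right) \frac{1}{13070} = - \frac{17508}{6535}$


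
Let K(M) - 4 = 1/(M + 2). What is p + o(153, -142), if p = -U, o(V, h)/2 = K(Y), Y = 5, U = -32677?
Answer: 228797/7 ≈ 32685.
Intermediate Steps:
K(M) = 4 + 1/(2 + M) (K(M) = 4 + 1/(M + 2) = 4 + 1/(2 + M))
o(V, h) = 58/7 (o(V, h) = 2*((9 + 4*5)/(2 + 5)) = 2*((9 + 20)/7) = 2*((1/7)*29) = 2*(29/7) = 58/7)
p = 32677 (p = -1*(-32677) = 32677)
p + o(153, -142) = 32677 + 58/7 = 228797/7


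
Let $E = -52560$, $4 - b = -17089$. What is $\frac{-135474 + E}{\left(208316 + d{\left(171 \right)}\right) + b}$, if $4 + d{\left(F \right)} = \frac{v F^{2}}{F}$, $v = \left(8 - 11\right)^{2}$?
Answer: $- \frac{31339}{37824} \approx -0.82855$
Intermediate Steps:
$b = 17093$ ($b = 4 - -17089 = 4 + 17089 = 17093$)
$v = 9$ ($v = \left(-3\right)^{2} = 9$)
$d{\left(F \right)} = -4 + 9 F$ ($d{\left(F \right)} = -4 + \frac{9 F^{2}}{F} = -4 + 9 F$)
$\frac{-135474 + E}{\left(208316 + d{\left(171 \right)}\right) + b} = \frac{-135474 - 52560}{\left(208316 + \left(-4 + 9 \cdot 171\right)\right) + 17093} = - \frac{188034}{\left(208316 + \left(-4 + 1539\right)\right) + 17093} = - \frac{188034}{\left(208316 + 1535\right) + 17093} = - \frac{188034}{209851 + 17093} = - \frac{188034}{226944} = \left(-188034\right) \frac{1}{226944} = - \frac{31339}{37824}$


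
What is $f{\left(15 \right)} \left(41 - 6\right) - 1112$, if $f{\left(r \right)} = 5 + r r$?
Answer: $6938$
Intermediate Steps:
$f{\left(r \right)} = 5 + r^{2}$
$f{\left(15 \right)} \left(41 - 6\right) - 1112 = \left(5 + 15^{2}\right) \left(41 - 6\right) - 1112 = \left(5 + 225\right) \left(41 - 6\right) - 1112 = 230 \cdot 35 - 1112 = 8050 - 1112 = 6938$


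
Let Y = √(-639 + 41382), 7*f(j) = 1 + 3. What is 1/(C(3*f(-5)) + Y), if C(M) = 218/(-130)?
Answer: 7085/172127294 + 38025*√503/172127294 ≈ 0.0049957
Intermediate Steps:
f(j) = 4/7 (f(j) = (1 + 3)/7 = (⅐)*4 = 4/7)
C(M) = -109/65 (C(M) = 218*(-1/130) = -109/65)
Y = 9*√503 (Y = √40743 = 9*√503 ≈ 201.85)
1/(C(3*f(-5)) + Y) = 1/(-109/65 + 9*√503)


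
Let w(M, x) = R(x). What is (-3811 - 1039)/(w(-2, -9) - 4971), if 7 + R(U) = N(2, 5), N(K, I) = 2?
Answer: 2425/2488 ≈ 0.97468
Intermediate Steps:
R(U) = -5 (R(U) = -7 + 2 = -5)
w(M, x) = -5
(-3811 - 1039)/(w(-2, -9) - 4971) = (-3811 - 1039)/(-5 - 4971) = -4850/(-4976) = -4850*(-1/4976) = 2425/2488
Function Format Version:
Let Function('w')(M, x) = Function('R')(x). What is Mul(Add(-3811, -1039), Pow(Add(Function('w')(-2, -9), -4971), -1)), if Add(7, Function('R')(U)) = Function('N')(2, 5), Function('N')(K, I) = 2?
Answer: Rational(2425, 2488) ≈ 0.97468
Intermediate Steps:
Function('R')(U) = -5 (Function('R')(U) = Add(-7, 2) = -5)
Function('w')(M, x) = -5
Mul(Add(-3811, -1039), Pow(Add(Function('w')(-2, -9), -4971), -1)) = Mul(Add(-3811, -1039), Pow(Add(-5, -4971), -1)) = Mul(-4850, Pow(-4976, -1)) = Mul(-4850, Rational(-1, 4976)) = Rational(2425, 2488)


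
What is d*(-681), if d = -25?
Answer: 17025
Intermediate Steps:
d*(-681) = -25*(-681) = 17025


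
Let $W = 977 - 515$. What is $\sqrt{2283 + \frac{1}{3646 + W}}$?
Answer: $\frac{\sqrt{9631786255}}{2054} \approx 47.781$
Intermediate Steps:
$W = 462$ ($W = 977 - 515 = 462$)
$\sqrt{2283 + \frac{1}{3646 + W}} = \sqrt{2283 + \frac{1}{3646 + 462}} = \sqrt{2283 + \frac{1}{4108}} = \sqrt{\frac{9378565}{4108}} = \frac{\sqrt{9631786255}}{2054}$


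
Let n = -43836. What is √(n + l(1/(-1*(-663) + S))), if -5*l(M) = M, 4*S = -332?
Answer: I*√3686607629/290 ≈ 209.37*I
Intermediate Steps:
S = -83 (S = (¼)*(-332) = -83)
l(M) = -M/5
√(n + l(1/(-1*(-663) + S))) = √(-43836 - 1/(5*(-1*(-663) - 83))) = √(-43836 - 1/(5*(663 - 83))) = √(-43836 - ⅕/580) = √(-43836 - ⅕*1/580) = √(-43836 - 1/2900) = √(-127124401/2900) = I*√3686607629/290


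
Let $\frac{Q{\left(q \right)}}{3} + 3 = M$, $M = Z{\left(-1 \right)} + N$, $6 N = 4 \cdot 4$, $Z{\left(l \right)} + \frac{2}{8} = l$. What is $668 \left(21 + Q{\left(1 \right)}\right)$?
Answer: $10855$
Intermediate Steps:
$Z{\left(l \right)} = - \frac{1}{4} + l$
$N = \frac{8}{3}$ ($N = \frac{4 \cdot 4}{6} = \frac{1}{6} \cdot 16 = \frac{8}{3} \approx 2.6667$)
$M = \frac{17}{12}$ ($M = \left(- \frac{1}{4} - 1\right) + \frac{8}{3} = - \frac{5}{4} + \frac{8}{3} = \frac{17}{12} \approx 1.4167$)
$Q{\left(q \right)} = - \frac{19}{4}$ ($Q{\left(q \right)} = -9 + 3 \cdot \frac{17}{12} = -9 + \frac{17}{4} = - \frac{19}{4}$)
$668 \left(21 + Q{\left(1 \right)}\right) = 668 \left(21 - \frac{19}{4}\right) = 668 \cdot \frac{65}{4} = 10855$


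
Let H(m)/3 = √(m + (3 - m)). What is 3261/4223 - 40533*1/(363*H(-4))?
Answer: 3261/4223 - 13511*√3/1089 ≈ -20.717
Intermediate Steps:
H(m) = 3*√3 (H(m) = 3*√(m + (3 - m)) = 3*√3)
3261/4223 - 40533*1/(363*H(-4)) = 3261/4223 - 40533*√3/3267 = 3261/4223 - 13511*√3/1089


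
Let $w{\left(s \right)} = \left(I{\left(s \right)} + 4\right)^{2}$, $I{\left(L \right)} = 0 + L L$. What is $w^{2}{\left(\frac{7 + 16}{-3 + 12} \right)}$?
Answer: $\frac{529414856881}{43046721} \approx 12299.0$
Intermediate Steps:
$I{\left(L \right)} = L^{2}$ ($I{\left(L \right)} = 0 + L^{2} = L^{2}$)
$w{\left(s \right)} = \left(4 + s^{2}\right)^{2}$ ($w{\left(s \right)} = \left(s^{2} + 4\right)^{2} = \left(4 + s^{2}\right)^{2}$)
$w^{2}{\left(\frac{7 + 16}{-3 + 12} \right)} = \left(\left(4 + \left(\frac{7 + 16}{-3 + 12}\right)^{2}\right)^{2}\right)^{2} = \left(\left(4 + \left(\frac{23}{9}\right)^{2}\right)^{2}\right)^{2} = \left(\left(4 + \frac{529}{81}\right)^{2}\right)^{2} = \left(\left(\frac{853}{81}\right)^{2}\right)^{2} = \left(\frac{727609}{6561}\right)^{2} = \frac{529414856881}{43046721}$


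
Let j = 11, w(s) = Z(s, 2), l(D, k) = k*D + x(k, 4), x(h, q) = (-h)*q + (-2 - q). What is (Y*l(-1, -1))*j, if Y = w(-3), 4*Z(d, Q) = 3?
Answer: -33/4 ≈ -8.2500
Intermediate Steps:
Z(d, Q) = ¾ (Z(d, Q) = (¼)*3 = ¾)
x(h, q) = -2 - q - h*q (x(h, q) = -h*q + (-2 - q) = -2 - q - h*q)
l(D, k) = -6 - 4*k + D*k (l(D, k) = k*D + (-2 - 1*4 - 1*k*4) = D*k + (-2 - 4 - 4*k) = D*k + (-6 - 4*k) = -6 - 4*k + D*k)
w(s) = ¾
Y = ¾ ≈ 0.75000
(Y*l(-1, -1))*j = (3*(-6 - 4*(-1) - 1*(-1))/4)*11 = (3*(-6 + 4 + 1)/4)*11 = ((¾)*(-1))*11 = -¾*11 = -33/4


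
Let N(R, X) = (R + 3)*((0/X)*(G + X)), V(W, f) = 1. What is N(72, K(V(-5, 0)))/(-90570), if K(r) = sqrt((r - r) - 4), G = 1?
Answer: 0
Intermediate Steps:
K(r) = 2*I (K(r) = sqrt(0 - 4) = sqrt(-4) = 2*I)
N(R, X) = 0 (N(R, X) = (R + 3)*((0/X)*(1 + X)) = (3 + R)*(0*(1 + X)) = (3 + R)*0 = 0)
N(72, K(V(-5, 0)))/(-90570) = 0/(-90570) = 0*(-1/90570) = 0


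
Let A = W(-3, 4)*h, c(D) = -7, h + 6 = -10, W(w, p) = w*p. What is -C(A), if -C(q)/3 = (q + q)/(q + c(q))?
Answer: 1152/185 ≈ 6.2270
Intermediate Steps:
W(w, p) = p*w
h = -16 (h = -6 - 10 = -16)
A = 192 (A = (4*(-3))*(-16) = -12*(-16) = 192)
C(q) = -6*q/(-7 + q) (C(q) = -3*(q + q)/(q - 7) = -3*2*q/(-7 + q) = -6*q/(-7 + q))
-C(A) = -(-6)*192/(-7 + 192) = -(-6)*192/185 = -1*(-1152/185) = 1152/185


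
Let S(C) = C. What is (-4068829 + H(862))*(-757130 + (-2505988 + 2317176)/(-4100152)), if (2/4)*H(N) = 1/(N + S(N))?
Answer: 2721993588920915530989/883582756 ≈ 3.0806e+12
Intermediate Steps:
H(N) = 1/N (H(N) = 2/(N + N) = 2/((2*N)) = 2*(1/(2*N)) = 1/N)
(-4068829 + H(862))*(-757130 + (-2505988 + 2317176)/(-4100152)) = (-4068829 + 1/862)*(-757130 + (-2505988 + 2317176)/(-4100152)) = (-4068829 + 1/862)*(-757130 - 188812*(-1/4100152)) = -3507330597*(-757130 + 47203/1025038)/862 = -3507330597/862*(-776086973737/1025038) = 2721993588920915530989/883582756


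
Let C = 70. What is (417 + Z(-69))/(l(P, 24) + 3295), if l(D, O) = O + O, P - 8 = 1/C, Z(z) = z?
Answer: 348/3343 ≈ 0.10410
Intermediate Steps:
P = 561/70 (P = 8 + 1/70 = 561/70 ≈ 8.0143)
l(D, O) = 2*O
(417 + Z(-69))/(l(P, 24) + 3295) = (417 - 69)/(2*24 + 3295) = 348/(48 + 3295) = 348/3343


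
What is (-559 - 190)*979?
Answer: -733271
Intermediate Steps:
(-559 - 190)*979 = -749*979 = -733271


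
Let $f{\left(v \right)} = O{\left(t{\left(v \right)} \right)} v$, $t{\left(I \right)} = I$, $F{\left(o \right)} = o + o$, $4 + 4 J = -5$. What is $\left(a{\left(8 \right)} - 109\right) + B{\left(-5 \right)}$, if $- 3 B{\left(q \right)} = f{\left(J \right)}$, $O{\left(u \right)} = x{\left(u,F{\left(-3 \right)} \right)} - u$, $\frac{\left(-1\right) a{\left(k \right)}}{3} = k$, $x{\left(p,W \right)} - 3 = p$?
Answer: $- \frac{523}{4} \approx -130.75$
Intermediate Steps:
$J = - \frac{9}{4}$ ($J = -1 + \frac{1}{4} \left(-5\right) = -1 - \frac{5}{4} = - \frac{9}{4} \approx -2.25$)
$F{\left(o \right)} = 2 o$
$x{\left(p,W \right)} = 3 + p$
$a{\left(k \right)} = - 3 k$
$O{\left(u \right)} = 3$ ($O{\left(u \right)} = \left(3 + u\right) - u = 3$)
$f{\left(v \right)} = 3 v$
$B{\left(q \right)} = \frac{9}{4}$ ($B{\left(q \right)} = - \frac{3 \left(- \frac{9}{4}\right)}{3} = \left(- \frac{1}{3}\right) \left(- \frac{27}{4}\right) = \frac{9}{4}$)
$\left(a{\left(8 \right)} - 109\right) + B{\left(-5 \right)} = \left(\left(-3\right) 8 - 109\right) + \frac{9}{4} = \left(-24 - 109\right) + \frac{9}{4} = -133 + \frac{9}{4} = - \frac{523}{4}$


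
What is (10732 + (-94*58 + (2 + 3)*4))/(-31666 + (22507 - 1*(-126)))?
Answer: -5300/9033 ≈ -0.58674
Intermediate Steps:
(10732 + (-94*58 + (2 + 3)*4))/(-31666 + (22507 - 1*(-126))) = (10732 + (-5452 + 5*4))/(-31666 + (22507 + 126)) = (10732 + (-5452 + 20))/(-31666 + 22633) = (10732 - 5432)/(-9033) = 5300*(-1/9033) = -5300/9033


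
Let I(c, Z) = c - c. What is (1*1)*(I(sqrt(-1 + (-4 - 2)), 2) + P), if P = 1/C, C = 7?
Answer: 1/7 ≈ 0.14286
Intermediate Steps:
P = 1/7 ≈ 0.14286
I(c, Z) = 0
(1*1)*(I(sqrt(-1 + (-4 - 2)), 2) + P) = (1*1)*(0 + 1/7) = 1*(1/7) = 1/7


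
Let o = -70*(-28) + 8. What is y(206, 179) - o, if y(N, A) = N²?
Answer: 40468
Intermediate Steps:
o = 1968 (o = 1960 + 8 = 1968)
y(206, 179) - o = 206² - 1*1968 = 42436 - 1968 = 40468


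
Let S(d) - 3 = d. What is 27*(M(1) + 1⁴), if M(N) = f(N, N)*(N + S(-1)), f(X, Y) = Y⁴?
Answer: 108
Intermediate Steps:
S(d) = 3 + d
M(N) = N⁴*(2 + N) (M(N) = N⁴*(N + (3 - 1)) = N⁴*(N + 2) = N⁴*(2 + N))
27*(M(1) + 1⁴) = 27*(1⁴*(2 + 1) + 1⁴) = 27*(1*3 + 1) = 27*(3 + 1) = 27*4 = 108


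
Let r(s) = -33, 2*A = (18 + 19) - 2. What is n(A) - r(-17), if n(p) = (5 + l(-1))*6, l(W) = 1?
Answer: 69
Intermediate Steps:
A = 35/2 (A = ((18 + 19) - 2)/2 = (37 - 2)/2 = (½)*35 = 35/2 ≈ 17.500)
n(p) = 36 (n(p) = (5 + 1)*6 = 6*6 = 36)
n(A) - r(-17) = 36 - 1*(-33) = 36 + 33 = 69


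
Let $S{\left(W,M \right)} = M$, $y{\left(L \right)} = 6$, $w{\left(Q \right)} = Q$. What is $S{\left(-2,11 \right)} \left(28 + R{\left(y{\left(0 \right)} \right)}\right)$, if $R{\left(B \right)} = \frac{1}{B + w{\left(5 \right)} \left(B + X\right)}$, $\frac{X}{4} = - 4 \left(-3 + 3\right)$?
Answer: $\frac{11099}{36} \approx 308.31$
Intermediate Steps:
$X = 0$ ($X = 4 \left(- 4 \left(-3 + 3\right)\right) = 4 \left(\left(-4\right) 0\right) = 4 \cdot 0 = 0$)
$R{\left(B \right)} = \frac{1}{6 B}$ ($R{\left(B \right)} = \frac{1}{B + 5 \left(B + 0\right)} = \frac{1}{B + 5 B} = \frac{1}{6 B}$)
$S{\left(-2,11 \right)} \left(28 + R{\left(y{\left(0 \right)} \right)}\right) = 11 \left(28 + \frac{1}{6 \cdot 6}\right) = 11 \left(28 + \frac{1}{6} \cdot \frac{1}{6}\right) = 11 \left(28 + \frac{1}{36}\right) = 11 \cdot \frac{1009}{36} = \frac{11099}{36}$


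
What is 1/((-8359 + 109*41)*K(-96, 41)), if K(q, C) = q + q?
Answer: 1/746880 ≈ 1.3389e-6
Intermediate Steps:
K(q, C) = 2*q
1/((-8359 + 109*41)*K(-96, 41)) = 1/((-8359 + 109*41)*((2*(-96)))) = 1/((-8359 + 4469)*(-192)) = -1/192/(-3890) = -1/3890*(-1/192) = 1/746880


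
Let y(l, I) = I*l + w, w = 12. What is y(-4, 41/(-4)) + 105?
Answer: 158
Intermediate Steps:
y(l, I) = 12 + I*l (y(l, I) = I*l + 12 = 12 + I*l)
y(-4, 41/(-4)) + 105 = (12 + (41/(-4))*(-4)) + 105 = (12 + (41*(-¼))*(-4)) + 105 = (12 - 41/4*(-4)) + 105 = (12 + 41) + 105 = 53 + 105 = 158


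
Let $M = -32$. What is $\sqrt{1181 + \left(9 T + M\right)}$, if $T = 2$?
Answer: $\sqrt{1167} \approx 34.161$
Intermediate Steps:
$\sqrt{1181 + \left(9 T + M\right)} = \sqrt{1181 + \left(9 \cdot 2 - 32\right)} = \sqrt{1181 + \left(18 - 32\right)} = \sqrt{1181 - 14} = \sqrt{1167}$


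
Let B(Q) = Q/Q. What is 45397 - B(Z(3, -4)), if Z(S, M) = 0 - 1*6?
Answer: 45396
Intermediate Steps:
Z(S, M) = -6 (Z(S, M) = 0 - 6 = -6)
B(Q) = 1
45397 - B(Z(3, -4)) = 45397 - 1*1 = 45397 - 1 = 45396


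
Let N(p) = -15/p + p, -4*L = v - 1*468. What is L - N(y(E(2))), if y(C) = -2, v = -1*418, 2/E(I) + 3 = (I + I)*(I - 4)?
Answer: 216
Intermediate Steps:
E(I) = 2/(-3 + 2*I*(-4 + I)) (E(I) = 2/(-3 + (I + I)*(I - 4)) = 2/(-3 + (2*I)*(-4 + I)) = 2/(-3 + 2*I*(-4 + I)))
v = -418
L = 443/2 (L = -(-418 - 1*468)/4 = -(-418 - 468)/4 = -¼*(-886) = 443/2 ≈ 221.50)
N(p) = p - 15/p
L - N(y(E(2))) = 443/2 - (-2 - 15/(-2)) = 443/2 - (-2 - 15*(-½)) = 443/2 - (-2 + 15/2) = 443/2 - 1*11/2 = 443/2 - 11/2 = 216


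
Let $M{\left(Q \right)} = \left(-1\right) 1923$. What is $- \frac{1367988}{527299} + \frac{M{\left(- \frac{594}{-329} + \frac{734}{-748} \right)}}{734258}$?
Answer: $- \frac{1005470128881}{387173509142} \approx -2.597$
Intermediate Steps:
$M{\left(Q \right)} = -1923$
$- \frac{1367988}{527299} + \frac{M{\left(- \frac{594}{-329} + \frac{734}{-748} \right)}}{734258} = - \frac{1367988}{527299} - \frac{1923}{734258} = - \frac{1005470128881}{387173509142}$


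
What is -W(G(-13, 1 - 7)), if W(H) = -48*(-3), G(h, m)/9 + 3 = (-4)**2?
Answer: -144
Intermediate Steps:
G(h, m) = 117 (G(h, m) = -27 + 9*(-4)**2 = -27 + 9*16 = -27 + 144 = 117)
W(H) = 144
-W(G(-13, 1 - 7)) = -1*144 = -144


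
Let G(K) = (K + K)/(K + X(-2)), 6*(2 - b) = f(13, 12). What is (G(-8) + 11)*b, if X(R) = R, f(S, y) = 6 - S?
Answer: 399/10 ≈ 39.900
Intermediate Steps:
b = 19/6 (b = 2 - (6 - 1*13)/6 = 2 - (6 - 13)/6 = 2 - 1/6*(-7) = 2 + 7/6 = 19/6 ≈ 3.1667)
G(K) = 2*K/(-2 + K) (G(K) = (K + K)/(K - 2) = (2*K)/(-2 + K) = 2*K/(-2 + K))
(G(-8) + 11)*b = (2*(-8)/(-2 - 8) + 11)*(19/6) = (2*(-8)/(-10) + 11)*(19/6) = (2*(-8)*(-1/10) + 11)*(19/6) = (8/5 + 11)*(19/6) = (63/5)*(19/6) = 399/10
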